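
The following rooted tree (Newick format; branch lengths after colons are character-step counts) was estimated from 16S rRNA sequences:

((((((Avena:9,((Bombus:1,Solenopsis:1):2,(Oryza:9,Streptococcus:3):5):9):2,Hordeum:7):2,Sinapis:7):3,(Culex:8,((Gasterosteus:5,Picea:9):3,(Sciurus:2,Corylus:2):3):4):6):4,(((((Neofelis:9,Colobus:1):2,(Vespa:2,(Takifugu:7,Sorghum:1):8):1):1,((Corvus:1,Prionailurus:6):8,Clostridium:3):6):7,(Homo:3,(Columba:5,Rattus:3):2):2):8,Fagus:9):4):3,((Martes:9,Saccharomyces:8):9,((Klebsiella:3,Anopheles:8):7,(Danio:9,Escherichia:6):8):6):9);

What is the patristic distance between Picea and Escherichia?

The path runs Picea → … → MRCA → … → Escherichia; the MRCA is the root of the tree.
Branch lengths along that path: 9 + 3 + 4 + 6 + 4 + 3 + 9 + 6 + 8 + 6 = 58.

58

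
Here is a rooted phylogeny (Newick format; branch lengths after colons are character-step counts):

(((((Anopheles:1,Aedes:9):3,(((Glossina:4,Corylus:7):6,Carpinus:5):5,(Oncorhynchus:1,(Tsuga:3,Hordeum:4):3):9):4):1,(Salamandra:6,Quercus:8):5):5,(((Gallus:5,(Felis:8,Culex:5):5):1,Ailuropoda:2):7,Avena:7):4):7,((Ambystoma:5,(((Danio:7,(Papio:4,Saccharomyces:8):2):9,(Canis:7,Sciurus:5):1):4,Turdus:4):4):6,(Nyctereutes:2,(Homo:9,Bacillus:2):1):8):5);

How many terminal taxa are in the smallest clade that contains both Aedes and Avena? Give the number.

The MRCA of Aedes and Avena is the node subtending ((((Anopheles,Aedes),(((Glossina,Corylus),Carpinus),(Oncorhynchus,(Tsuga,Hordeum)))),(Salamandra,Quercus)),(((Gallus,(Felis,Culex)),Ailuropoda),Avena)).
That clade contains 15 terminal taxa: Aedes, Ailuropoda, Anopheles, Avena, Carpinus, Corylus, Culex, Felis, Gallus, Glossina, Hordeum, Oncorhynchus, Quercus, Salamandra, Tsuga.

15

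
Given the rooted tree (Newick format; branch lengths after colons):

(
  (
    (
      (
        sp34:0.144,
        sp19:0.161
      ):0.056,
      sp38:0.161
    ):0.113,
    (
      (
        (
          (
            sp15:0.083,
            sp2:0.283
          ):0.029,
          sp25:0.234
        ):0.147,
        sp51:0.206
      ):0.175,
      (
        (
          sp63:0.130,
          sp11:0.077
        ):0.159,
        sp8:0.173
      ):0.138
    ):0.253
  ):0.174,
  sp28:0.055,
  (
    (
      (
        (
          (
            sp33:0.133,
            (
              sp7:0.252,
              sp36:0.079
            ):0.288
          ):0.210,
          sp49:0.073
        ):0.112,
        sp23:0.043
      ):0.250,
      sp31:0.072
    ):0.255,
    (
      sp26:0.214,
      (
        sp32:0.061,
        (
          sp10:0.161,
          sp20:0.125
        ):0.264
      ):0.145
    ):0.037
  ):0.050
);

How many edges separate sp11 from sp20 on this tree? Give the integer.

The MRCA of sp11 and sp20 is the root of the tree.
From sp11 up to that node: 5 branches. From sp20 up to the same node: 5 branches. Total: 5 + 5 = 10.

10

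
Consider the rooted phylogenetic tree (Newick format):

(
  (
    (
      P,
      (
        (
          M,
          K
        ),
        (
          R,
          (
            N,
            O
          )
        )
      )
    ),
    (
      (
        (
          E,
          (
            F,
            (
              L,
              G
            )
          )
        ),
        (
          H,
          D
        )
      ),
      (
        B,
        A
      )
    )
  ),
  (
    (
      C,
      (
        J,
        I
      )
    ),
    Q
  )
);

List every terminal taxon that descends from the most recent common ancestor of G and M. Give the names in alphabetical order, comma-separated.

Tracing G: it sits inside (L,G).
Tracing M: it sits inside (M,K).
The smallest clade enclosing both is ((P,((M,K),(R,(N,O)))),(((E,(F,(L,G))),(H,D)),(B,A))); the answer is its 14 terminal taxa in alphabetical order.

A, B, D, E, F, G, H, K, L, M, N, O, P, R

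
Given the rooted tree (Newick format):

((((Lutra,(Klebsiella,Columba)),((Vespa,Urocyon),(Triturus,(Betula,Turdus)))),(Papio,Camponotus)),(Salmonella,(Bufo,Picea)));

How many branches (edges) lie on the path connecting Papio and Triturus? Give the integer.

6

The MRCA of Papio and Triturus is the node subtending (((Lutra,(Klebsiella,Columba)),((Vespa,Urocyon),(Triturus,(Betula,Turdus)))),(Papio,Camponotus)).
From Papio up to that node: 2 branches. From Triturus up to the same node: 4 branches. Total: 2 + 4 = 6.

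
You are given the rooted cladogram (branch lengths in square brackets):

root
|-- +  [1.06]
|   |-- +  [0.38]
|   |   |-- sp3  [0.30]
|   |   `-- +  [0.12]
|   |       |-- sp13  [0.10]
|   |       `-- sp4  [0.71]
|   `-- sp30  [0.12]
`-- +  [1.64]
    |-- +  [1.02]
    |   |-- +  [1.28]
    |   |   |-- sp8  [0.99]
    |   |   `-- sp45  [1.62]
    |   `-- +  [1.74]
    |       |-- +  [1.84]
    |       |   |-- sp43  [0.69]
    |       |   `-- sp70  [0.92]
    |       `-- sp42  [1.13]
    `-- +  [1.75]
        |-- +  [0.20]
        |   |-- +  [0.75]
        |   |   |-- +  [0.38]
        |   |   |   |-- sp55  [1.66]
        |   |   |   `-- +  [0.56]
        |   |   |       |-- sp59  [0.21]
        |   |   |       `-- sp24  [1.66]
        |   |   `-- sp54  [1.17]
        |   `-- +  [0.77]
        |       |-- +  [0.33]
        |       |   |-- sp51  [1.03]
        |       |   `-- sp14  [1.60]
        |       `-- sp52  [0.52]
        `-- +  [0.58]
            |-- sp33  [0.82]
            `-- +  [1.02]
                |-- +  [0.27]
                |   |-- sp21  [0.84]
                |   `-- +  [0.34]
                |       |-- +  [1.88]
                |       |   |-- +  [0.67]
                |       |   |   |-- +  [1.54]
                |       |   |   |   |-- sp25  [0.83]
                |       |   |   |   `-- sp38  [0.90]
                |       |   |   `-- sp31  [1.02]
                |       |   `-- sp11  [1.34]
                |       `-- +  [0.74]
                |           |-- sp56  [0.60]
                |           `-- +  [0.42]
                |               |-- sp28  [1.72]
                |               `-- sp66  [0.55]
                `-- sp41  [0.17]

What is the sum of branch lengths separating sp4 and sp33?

The path runs sp4 → … → MRCA → … → sp33; the MRCA is the root of the tree.
Branch lengths along that path: 0.71 + 0.12 + 0.38 + 1.06 + 1.64 + 1.75 + 0.58 + 0.82 = 7.06.

7.06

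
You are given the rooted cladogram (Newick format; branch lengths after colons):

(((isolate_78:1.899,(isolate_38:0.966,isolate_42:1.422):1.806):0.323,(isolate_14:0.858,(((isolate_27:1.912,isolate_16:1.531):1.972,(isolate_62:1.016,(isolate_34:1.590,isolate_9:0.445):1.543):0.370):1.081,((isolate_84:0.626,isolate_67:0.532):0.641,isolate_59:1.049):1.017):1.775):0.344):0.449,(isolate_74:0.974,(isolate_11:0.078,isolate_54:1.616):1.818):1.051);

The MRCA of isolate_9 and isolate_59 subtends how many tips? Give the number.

The MRCA of isolate_9 and isolate_59 is the node subtending (((isolate_27,isolate_16),(isolate_62,(isolate_34,isolate_9))),((isolate_84,isolate_67),isolate_59)).
That clade contains 8 terminal taxa: isolate_16, isolate_27, isolate_34, isolate_59, isolate_62, isolate_67, isolate_84, isolate_9.

8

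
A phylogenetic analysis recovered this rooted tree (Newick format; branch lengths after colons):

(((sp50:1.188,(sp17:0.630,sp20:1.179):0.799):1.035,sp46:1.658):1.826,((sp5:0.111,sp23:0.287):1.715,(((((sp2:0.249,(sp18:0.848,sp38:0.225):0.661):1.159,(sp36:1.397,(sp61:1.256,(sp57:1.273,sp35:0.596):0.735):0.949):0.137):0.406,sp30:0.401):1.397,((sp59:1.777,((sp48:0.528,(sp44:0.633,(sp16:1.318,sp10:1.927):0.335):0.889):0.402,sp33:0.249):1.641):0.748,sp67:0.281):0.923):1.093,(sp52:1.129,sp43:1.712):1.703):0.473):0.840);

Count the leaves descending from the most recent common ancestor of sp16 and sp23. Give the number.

19

The MRCA of sp16 and sp23 is the node subtending ((sp5,sp23),(((((sp2,(sp18,sp38)),(sp36,(sp61,(sp57,sp35)))),sp30),((sp59,((sp48,(sp44,(sp16,sp10))),sp33)),sp67)),(sp52,sp43))).
That clade contains 19 terminal taxa: sp10, sp16, sp18, sp2, sp23, sp30, sp33, sp35, sp36, sp38, sp43, sp44, sp48, sp5, sp52, sp57, sp59, sp61, sp67.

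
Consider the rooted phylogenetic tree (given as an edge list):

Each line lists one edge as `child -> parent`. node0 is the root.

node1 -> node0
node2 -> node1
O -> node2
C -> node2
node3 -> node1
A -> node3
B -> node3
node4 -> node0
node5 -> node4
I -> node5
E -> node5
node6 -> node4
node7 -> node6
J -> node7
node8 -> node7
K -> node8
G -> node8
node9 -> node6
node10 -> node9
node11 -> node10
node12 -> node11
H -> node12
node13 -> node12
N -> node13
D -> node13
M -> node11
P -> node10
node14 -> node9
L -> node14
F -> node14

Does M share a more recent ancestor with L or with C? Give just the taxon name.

The MRCA of M and L subtends ((((H,(N,D)),M),P),(L,F)) (7 taxa).
The MRCA of M and C is the root, subtending the entire tree (16 taxa).
The first is nested inside the second, so M shares a more recent common ancestor with L.

L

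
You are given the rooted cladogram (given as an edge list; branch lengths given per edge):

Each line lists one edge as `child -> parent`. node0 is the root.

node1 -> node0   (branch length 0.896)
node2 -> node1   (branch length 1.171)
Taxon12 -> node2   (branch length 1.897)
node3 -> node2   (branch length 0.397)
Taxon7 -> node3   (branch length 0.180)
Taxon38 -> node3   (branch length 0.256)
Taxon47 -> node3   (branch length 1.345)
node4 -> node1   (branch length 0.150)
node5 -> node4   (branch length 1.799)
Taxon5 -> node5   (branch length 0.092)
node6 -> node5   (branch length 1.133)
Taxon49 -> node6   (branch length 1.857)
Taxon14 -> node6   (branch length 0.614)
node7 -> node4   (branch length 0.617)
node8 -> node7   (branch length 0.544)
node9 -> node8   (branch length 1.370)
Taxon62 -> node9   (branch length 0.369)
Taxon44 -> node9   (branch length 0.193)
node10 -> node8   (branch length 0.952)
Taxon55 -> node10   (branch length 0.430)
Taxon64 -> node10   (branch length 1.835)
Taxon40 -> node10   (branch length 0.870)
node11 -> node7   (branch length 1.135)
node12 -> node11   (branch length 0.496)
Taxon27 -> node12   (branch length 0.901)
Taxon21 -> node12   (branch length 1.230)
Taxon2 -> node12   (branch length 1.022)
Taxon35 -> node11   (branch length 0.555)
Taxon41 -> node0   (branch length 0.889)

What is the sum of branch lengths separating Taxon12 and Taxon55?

The path runs Taxon12 → … → MRCA → … → Taxon55; the MRCA is the node subtending ((Taxon12,(Taxon7,Taxon38,Taxon47)),((Taxon5,(Taxon49,Taxon14)),(((Taxon62,Taxon44),(Taxon55,Taxon64,Taxon40)),((Taxon27,Taxon21,Taxon2),Taxon35)))).
Branch lengths along that path: 1.897 + 1.171 + 0.150 + 0.617 + 0.544 + 0.952 + 0.430 = 5.761.

5.761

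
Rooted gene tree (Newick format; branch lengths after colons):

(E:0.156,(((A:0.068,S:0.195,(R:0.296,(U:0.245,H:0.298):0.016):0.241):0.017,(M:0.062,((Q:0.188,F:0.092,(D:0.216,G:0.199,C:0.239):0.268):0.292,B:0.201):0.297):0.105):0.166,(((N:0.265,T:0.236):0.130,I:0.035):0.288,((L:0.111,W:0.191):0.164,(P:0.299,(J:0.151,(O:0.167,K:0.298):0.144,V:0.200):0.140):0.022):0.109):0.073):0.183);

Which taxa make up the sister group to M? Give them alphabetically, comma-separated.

B, C, D, F, G, Q

M attaches to the tree at the node subtending (M,((Q,F,(D,G,C)),B)).
The other lineage descending from that same node — the sister group — is ((Q,F,(D,G,C)),B); its 6 tips in alphabetical order are the answer.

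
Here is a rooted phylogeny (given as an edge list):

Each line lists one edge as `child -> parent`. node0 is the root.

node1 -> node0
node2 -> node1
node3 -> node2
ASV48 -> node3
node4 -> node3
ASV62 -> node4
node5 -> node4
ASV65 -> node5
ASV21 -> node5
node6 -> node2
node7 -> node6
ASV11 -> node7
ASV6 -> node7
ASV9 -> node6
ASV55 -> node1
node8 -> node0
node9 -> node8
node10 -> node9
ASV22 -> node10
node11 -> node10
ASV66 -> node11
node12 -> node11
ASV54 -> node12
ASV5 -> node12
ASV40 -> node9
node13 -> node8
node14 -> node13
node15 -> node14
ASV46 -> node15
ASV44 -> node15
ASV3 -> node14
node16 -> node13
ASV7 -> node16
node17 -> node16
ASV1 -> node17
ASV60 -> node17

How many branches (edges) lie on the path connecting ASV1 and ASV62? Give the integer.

The MRCA of ASV1 and ASV62 is the root of the tree.
From ASV1 up to that node: 5 branches. From ASV62 up to the same node: 5 branches. Total: 5 + 5 = 10.

10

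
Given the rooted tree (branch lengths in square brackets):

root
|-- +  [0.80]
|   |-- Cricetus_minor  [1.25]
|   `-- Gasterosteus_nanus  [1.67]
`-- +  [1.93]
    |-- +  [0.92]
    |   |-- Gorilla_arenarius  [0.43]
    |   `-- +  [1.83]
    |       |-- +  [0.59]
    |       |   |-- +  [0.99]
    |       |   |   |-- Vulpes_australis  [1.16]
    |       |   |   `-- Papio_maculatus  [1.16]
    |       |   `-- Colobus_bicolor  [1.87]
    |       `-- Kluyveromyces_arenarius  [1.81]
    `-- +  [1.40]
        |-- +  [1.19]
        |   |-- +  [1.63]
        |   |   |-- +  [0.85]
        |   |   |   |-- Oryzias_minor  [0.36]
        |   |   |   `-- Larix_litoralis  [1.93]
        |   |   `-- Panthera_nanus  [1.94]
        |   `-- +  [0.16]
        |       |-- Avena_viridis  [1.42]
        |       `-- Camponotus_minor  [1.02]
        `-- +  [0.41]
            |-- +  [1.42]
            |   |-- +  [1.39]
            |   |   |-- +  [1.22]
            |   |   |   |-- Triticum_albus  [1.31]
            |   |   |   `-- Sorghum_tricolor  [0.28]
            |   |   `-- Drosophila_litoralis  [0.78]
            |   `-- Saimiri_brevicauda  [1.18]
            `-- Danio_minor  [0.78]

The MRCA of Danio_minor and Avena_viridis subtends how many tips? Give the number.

The MRCA of Danio_minor and Avena_viridis is the node subtending ((((Oryzias_minor,Larix_litoralis),Panthera_nanus),(Avena_viridis,Camponotus_minor)),((((Triticum_albus,Sorghum_tricolor),Drosophila_litoralis),Saimiri_brevicauda),Danio_minor)).
That clade contains 10 terminal taxa: Avena_viridis, Camponotus_minor, Danio_minor, Drosophila_litoralis, Larix_litoralis, Oryzias_minor, Panthera_nanus, Saimiri_brevicauda, Sorghum_tricolor, Triticum_albus.

10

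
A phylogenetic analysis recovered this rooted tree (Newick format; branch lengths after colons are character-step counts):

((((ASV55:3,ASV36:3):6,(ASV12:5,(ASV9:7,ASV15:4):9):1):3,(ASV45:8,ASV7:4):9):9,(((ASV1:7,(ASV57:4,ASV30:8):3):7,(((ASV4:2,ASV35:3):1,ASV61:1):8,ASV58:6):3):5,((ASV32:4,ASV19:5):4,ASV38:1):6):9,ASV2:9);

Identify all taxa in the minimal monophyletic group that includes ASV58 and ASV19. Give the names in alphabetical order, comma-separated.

Tracing ASV58: it sits inside (((ASV4,ASV35),ASV61),ASV58).
Tracing ASV19: it sits inside (ASV32,ASV19).
The smallest clade enclosing both is (((ASV1,(ASV57,ASV30)),(((ASV4,ASV35),ASV61),ASV58)),((ASV32,ASV19),ASV38)); the answer is its 10 terminal taxa in alphabetical order.

ASV1, ASV19, ASV30, ASV32, ASV35, ASV38, ASV4, ASV57, ASV58, ASV61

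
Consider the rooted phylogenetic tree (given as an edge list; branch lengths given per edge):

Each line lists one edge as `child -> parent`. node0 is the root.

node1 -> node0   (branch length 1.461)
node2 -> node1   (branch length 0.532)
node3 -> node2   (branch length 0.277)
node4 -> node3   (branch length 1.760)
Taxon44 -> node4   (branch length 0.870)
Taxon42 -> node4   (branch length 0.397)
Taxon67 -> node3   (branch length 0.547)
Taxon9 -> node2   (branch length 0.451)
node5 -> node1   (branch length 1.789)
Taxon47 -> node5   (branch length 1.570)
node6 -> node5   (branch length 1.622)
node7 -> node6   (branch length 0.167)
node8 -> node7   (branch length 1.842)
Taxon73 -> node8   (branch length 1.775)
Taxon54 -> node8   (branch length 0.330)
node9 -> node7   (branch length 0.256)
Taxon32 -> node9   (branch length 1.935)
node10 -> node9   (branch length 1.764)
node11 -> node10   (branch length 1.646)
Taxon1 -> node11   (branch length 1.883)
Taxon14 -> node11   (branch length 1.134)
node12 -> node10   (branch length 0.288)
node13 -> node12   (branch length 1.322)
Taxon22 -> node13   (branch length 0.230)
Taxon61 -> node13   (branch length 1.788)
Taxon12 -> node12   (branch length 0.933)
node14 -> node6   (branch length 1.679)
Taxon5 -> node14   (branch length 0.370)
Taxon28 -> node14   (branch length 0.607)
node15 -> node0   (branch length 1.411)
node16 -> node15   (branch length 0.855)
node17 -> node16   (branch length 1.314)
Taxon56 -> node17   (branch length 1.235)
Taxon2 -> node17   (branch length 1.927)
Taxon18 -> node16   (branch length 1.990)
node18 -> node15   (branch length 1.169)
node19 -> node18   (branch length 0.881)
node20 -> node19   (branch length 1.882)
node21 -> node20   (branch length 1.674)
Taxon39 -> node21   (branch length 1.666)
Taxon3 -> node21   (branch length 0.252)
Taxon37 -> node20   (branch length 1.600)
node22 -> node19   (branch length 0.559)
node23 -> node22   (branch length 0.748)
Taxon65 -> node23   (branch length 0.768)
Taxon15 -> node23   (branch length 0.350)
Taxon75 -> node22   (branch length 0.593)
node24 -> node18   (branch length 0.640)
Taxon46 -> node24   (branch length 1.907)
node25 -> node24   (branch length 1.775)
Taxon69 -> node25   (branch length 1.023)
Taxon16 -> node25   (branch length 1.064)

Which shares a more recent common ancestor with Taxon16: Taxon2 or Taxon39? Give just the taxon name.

The MRCA of Taxon16 and Taxon39 subtends ((((Taxon39,Taxon3),Taxon37),((Taxon65,Taxon15),Taxon75)),(Taxon46,(Taxon69,Taxon16))) (9 taxa).
The MRCA of Taxon16 and Taxon2 subtends (((Taxon56,Taxon2),Taxon18),((((Taxon39,Taxon3),Taxon37),((Taxon65,Taxon15),Taxon75)),(Taxon46,(Taxon69,Taxon16)))) (12 taxa).
The first is nested inside the second, so Taxon16 shares a more recent common ancestor with Taxon39.

Taxon39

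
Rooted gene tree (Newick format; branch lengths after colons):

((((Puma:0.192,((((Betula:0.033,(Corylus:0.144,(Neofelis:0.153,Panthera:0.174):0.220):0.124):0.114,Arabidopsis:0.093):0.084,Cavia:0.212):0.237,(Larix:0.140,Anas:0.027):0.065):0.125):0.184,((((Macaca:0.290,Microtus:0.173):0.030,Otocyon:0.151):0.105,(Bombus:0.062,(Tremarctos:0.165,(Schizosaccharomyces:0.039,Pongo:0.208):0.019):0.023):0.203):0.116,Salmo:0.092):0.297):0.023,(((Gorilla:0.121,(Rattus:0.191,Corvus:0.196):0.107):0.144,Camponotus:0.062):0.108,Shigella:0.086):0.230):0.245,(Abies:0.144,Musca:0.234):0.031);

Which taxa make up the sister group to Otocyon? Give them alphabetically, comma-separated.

Macaca, Microtus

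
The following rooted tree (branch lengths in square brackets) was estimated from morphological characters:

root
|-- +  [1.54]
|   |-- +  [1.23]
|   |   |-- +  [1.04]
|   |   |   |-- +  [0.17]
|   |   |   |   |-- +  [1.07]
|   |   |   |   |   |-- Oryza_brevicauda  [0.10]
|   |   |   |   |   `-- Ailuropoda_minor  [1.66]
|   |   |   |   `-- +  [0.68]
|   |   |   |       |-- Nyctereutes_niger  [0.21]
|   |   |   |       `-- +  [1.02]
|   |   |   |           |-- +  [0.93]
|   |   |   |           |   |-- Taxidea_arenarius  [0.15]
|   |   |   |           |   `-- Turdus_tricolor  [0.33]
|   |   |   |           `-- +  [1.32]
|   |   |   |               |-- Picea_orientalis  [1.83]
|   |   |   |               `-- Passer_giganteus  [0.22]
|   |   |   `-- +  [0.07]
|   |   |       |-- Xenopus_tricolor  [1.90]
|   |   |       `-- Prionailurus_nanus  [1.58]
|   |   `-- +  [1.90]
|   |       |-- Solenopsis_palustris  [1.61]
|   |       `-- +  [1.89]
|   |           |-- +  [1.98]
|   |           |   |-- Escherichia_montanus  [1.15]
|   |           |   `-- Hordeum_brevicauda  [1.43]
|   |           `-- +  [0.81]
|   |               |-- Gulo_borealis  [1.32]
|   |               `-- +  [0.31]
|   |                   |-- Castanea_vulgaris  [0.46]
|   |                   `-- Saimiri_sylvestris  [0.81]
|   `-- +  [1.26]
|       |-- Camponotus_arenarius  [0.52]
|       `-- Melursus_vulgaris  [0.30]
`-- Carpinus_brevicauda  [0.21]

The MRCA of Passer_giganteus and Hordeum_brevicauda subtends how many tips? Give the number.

15

The MRCA of Passer_giganteus and Hordeum_brevicauda is the node subtending ((((Oryza_brevicauda,Ailuropoda_minor),(Nyctereutes_niger,((Taxidea_arenarius,Turdus_tricolor),(Picea_orientalis,Passer_giganteus)))),(Xenopus_tricolor,Prionailurus_nanus)),(Solenopsis_palustris,((Escherichia_montanus,Hordeum_brevicauda),(Gulo_borealis,(Castanea_vulgaris,Saimiri_sylvestris))))).
That clade contains 15 terminal taxa: Ailuropoda_minor, Castanea_vulgaris, Escherichia_montanus, Gulo_borealis, Hordeum_brevicauda, Nyctereutes_niger, Oryza_brevicauda, Passer_giganteus, Picea_orientalis, Prionailurus_nanus, Saimiri_sylvestris, Solenopsis_palustris, Taxidea_arenarius, Turdus_tricolor, Xenopus_tricolor.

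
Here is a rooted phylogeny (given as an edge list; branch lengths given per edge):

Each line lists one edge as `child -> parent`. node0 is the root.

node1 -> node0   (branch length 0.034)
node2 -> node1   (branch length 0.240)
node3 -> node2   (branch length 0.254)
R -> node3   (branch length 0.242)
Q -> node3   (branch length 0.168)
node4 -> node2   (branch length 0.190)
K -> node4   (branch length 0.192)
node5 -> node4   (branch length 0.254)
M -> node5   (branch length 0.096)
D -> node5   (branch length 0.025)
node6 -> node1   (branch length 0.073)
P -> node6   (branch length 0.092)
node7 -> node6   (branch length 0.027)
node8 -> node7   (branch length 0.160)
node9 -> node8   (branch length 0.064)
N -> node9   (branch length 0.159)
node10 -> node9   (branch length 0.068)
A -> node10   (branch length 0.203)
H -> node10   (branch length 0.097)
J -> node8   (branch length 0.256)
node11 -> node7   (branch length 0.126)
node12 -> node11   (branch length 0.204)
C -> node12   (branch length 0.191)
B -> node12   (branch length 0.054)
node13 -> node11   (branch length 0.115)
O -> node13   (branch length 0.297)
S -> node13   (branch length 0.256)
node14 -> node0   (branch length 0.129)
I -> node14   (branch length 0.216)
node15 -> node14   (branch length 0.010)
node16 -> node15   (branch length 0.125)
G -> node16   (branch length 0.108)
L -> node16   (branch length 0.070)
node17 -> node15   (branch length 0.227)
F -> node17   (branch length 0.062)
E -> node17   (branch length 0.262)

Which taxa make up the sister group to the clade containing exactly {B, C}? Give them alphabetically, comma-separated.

O, S

The clade containing exactly {B, C} attaches to the tree at the node subtending ((C,B),(O,S)).
The other lineage descending from that same node — the sister group — is (O,S); its 2 tips in alphabetical order are the answer.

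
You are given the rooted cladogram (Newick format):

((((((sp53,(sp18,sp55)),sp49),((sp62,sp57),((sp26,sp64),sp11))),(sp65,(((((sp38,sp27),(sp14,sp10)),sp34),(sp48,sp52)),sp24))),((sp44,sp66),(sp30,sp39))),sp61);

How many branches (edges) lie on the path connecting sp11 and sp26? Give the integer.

The MRCA of sp11 and sp26 is the node subtending ((sp26,sp64),sp11).
From sp11 up to that node: 1 branch. From sp26 up to the same node: 2 branches. Total: 1 + 2 = 3.

3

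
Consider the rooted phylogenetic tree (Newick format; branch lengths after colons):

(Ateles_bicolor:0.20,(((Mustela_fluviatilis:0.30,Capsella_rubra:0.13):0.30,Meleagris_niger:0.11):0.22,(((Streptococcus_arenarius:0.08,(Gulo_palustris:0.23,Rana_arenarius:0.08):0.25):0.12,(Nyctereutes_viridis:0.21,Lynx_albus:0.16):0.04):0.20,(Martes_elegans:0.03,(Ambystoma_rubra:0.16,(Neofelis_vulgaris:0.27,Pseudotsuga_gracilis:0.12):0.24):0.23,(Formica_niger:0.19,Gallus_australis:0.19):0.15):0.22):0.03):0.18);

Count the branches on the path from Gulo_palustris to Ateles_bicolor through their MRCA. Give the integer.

7

The MRCA of Gulo_palustris and Ateles_bicolor is the root of the tree.
From Gulo_palustris up to that node: 6 branches. From Ateles_bicolor up to the same node: 1 branch. Total: 6 + 1 = 7.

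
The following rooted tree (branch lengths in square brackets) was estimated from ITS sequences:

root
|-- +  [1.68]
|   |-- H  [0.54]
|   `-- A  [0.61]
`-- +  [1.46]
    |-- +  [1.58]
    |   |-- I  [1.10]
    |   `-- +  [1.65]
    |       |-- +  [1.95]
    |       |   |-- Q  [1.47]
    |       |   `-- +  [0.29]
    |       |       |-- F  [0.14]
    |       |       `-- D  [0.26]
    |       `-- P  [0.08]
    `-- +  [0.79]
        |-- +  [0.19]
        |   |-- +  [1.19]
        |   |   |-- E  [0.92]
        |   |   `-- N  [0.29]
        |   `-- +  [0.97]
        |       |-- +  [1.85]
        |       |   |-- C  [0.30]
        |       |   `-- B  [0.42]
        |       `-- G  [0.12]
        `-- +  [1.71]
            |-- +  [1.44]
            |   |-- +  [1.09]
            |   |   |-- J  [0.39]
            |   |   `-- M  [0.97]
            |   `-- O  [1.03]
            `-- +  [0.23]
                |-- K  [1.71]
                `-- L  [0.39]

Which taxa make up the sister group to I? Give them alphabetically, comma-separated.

D, F, P, Q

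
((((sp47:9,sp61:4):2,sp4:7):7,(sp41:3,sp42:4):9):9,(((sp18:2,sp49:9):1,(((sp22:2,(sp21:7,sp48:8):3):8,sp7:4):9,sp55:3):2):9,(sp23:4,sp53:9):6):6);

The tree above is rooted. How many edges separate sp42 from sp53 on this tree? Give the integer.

The MRCA of sp42 and sp53 is the root of the tree.
From sp42 up to that node: 3 branches. From sp53 up to the same node: 3 branches. Total: 3 + 3 = 6.

6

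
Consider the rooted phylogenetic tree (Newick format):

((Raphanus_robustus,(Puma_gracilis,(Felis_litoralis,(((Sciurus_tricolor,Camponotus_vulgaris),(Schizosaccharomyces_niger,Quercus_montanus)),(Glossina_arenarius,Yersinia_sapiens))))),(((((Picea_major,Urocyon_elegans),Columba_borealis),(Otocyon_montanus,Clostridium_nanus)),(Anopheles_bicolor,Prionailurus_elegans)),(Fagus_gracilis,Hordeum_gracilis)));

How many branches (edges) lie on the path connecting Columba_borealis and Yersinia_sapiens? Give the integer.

11

The MRCA of Columba_borealis and Yersinia_sapiens is the root of the tree.
From Columba_borealis up to that node: 5 branches. From Yersinia_sapiens up to the same node: 6 branches. Total: 5 + 6 = 11.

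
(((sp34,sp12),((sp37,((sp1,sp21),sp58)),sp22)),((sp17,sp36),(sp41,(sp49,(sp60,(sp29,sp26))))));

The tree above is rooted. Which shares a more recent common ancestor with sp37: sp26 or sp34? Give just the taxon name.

The MRCA of sp37 and sp34 subtends ((sp34,sp12),((sp37,((sp1,sp21),sp58)),sp22)) (7 taxa).
The MRCA of sp37 and sp26 is the root, subtending the entire tree (14 taxa).
The first is nested inside the second, so sp37 shares a more recent common ancestor with sp34.

sp34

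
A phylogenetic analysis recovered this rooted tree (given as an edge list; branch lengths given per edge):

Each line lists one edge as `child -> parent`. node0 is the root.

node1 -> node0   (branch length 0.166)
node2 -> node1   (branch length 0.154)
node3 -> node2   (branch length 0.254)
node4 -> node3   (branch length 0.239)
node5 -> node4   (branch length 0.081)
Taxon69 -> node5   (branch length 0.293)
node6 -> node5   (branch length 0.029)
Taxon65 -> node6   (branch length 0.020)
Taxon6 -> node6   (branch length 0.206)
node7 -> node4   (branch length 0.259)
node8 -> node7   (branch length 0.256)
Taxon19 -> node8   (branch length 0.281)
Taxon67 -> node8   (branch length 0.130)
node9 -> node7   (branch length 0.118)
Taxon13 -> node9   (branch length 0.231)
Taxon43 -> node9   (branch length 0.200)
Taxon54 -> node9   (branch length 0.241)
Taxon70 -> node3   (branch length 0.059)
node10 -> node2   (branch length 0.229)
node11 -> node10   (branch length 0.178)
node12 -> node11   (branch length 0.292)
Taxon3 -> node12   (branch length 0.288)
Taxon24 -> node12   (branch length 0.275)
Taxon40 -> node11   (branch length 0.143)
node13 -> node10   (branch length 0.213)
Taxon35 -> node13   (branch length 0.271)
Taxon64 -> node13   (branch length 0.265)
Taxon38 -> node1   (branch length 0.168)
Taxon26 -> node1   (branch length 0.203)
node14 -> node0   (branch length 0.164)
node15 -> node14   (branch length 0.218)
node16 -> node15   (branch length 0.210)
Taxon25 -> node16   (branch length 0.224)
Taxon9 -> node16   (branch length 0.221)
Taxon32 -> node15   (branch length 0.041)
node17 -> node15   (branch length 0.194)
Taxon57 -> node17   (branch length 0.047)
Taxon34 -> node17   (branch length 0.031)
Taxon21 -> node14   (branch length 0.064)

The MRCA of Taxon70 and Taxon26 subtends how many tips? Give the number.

16

The MRCA of Taxon70 and Taxon26 is the node subtending (((((Taxon69,(Taxon65,Taxon6)),((Taxon19,Taxon67),(Taxon13,Taxon43,Taxon54))),Taxon70),(((Taxon3,Taxon24),Taxon40),(Taxon35,Taxon64))),Taxon38,Taxon26).
That clade contains 16 terminal taxa: Taxon13, Taxon19, Taxon24, Taxon26, Taxon3, Taxon35, Taxon38, Taxon40, Taxon43, Taxon54, Taxon6, Taxon64, Taxon65, Taxon67, Taxon69, Taxon70.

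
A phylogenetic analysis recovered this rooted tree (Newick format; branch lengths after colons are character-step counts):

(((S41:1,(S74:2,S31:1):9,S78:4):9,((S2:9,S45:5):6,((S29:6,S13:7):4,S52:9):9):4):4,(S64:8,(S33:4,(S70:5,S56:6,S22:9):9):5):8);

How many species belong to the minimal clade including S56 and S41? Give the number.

The MRCA of S56 and S41 is the root, so the clade is the entire tree.
That clade contains 14 terminal taxa: S13, S2, S22, S29, S31, S33, S41, S45, S52, S56, S64, S70, S74, S78.

14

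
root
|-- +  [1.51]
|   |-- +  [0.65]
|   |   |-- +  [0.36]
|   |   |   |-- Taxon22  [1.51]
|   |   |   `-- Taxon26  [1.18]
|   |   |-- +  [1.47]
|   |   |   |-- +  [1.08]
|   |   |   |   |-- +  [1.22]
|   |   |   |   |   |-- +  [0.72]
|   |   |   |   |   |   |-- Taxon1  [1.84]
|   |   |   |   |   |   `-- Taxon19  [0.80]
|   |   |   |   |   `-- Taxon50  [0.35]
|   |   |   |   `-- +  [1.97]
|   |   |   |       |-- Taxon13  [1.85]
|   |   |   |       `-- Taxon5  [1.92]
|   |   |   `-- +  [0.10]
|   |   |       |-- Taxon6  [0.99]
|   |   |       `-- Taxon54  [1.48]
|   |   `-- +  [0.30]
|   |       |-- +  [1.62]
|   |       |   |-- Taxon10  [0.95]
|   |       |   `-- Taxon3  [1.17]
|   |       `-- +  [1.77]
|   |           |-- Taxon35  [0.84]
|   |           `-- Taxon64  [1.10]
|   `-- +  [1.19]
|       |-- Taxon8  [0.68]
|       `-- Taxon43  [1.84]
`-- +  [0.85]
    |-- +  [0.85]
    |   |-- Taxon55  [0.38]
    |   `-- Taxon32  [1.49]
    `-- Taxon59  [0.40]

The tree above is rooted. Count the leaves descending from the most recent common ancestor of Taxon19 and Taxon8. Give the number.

15

The MRCA of Taxon19 and Taxon8 is the node subtending (((Taxon22,Taxon26),((((Taxon1,Taxon19),Taxon50),(Taxon13,Taxon5)),(Taxon6,Taxon54)),((Taxon10,Taxon3),(Taxon35,Taxon64))),(Taxon8,Taxon43)).
That clade contains 15 terminal taxa: Taxon1, Taxon10, Taxon13, Taxon19, Taxon22, Taxon26, Taxon3, Taxon35, Taxon43, Taxon5, Taxon50, Taxon54, Taxon6, Taxon64, Taxon8.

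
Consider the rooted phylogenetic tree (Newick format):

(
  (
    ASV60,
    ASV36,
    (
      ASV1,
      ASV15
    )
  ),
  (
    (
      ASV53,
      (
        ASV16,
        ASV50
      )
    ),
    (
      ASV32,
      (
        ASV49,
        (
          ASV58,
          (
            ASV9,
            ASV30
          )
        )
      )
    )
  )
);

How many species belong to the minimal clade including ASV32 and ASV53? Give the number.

8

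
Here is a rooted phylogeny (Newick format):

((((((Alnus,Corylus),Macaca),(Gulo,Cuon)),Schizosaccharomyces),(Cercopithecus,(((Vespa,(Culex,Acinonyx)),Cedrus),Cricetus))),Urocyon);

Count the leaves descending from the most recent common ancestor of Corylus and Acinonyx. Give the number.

12

The MRCA of Corylus and Acinonyx is the node subtending (((((Alnus,Corylus),Macaca),(Gulo,Cuon)),Schizosaccharomyces),(Cercopithecus,(((Vespa,(Culex,Acinonyx)),Cedrus),Cricetus))).
That clade contains 12 terminal taxa: Acinonyx, Alnus, Cedrus, Cercopithecus, Corylus, Cricetus, Culex, Cuon, Gulo, Macaca, Schizosaccharomyces, Vespa.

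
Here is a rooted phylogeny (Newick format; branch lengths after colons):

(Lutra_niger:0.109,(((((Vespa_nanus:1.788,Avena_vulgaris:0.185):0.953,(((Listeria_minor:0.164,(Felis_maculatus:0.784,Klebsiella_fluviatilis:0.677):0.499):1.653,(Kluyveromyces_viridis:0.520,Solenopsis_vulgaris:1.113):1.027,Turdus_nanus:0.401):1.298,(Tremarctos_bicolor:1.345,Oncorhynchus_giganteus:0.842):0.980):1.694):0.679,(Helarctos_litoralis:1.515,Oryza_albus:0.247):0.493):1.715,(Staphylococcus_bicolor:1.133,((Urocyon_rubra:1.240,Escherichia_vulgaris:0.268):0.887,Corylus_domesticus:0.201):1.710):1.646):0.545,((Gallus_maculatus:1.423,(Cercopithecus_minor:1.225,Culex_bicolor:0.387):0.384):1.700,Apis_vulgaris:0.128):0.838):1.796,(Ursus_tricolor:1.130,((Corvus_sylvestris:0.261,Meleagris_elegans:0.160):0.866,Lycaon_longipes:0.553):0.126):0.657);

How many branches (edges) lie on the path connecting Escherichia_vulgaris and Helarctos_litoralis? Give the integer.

7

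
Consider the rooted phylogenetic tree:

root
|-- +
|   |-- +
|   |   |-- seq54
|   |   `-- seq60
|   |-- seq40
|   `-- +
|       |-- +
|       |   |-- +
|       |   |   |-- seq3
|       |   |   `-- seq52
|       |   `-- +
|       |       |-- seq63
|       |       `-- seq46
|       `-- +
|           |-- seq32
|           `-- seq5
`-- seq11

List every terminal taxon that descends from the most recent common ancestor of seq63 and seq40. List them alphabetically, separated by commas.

seq3, seq32, seq40, seq46, seq5, seq52, seq54, seq60, seq63

Tracing seq63: it sits inside (seq63,seq46).
Tracing seq40: it sits inside ((seq54,seq60),seq40,(((seq3,seq52),(seq63,seq46)),(seq32,seq5))).
The smallest clade enclosing both is ((seq54,seq60),seq40,(((seq3,seq52),(seq63,seq46)),(seq32,seq5))); the answer is its 9 terminal taxa in alphabetical order.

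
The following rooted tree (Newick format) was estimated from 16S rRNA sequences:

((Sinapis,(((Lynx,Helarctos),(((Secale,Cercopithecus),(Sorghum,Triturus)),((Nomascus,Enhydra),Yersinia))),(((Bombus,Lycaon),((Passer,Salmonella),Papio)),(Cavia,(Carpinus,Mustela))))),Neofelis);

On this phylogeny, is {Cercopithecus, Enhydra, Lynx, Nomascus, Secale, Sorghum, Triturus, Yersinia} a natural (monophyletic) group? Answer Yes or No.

No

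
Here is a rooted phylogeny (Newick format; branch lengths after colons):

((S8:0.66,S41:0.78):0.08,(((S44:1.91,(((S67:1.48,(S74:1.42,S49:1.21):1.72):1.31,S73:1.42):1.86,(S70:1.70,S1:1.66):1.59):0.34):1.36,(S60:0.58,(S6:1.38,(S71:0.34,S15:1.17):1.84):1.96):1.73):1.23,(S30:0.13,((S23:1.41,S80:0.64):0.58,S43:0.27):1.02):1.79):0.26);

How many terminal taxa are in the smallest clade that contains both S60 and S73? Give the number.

11

The MRCA of S60 and S73 is the node subtending ((S44,(((S67,(S74,S49)),S73),(S70,S1))),(S60,(S6,(S71,S15)))).
That clade contains 11 terminal taxa: S1, S15, S44, S49, S6, S60, S67, S70, S71, S73, S74.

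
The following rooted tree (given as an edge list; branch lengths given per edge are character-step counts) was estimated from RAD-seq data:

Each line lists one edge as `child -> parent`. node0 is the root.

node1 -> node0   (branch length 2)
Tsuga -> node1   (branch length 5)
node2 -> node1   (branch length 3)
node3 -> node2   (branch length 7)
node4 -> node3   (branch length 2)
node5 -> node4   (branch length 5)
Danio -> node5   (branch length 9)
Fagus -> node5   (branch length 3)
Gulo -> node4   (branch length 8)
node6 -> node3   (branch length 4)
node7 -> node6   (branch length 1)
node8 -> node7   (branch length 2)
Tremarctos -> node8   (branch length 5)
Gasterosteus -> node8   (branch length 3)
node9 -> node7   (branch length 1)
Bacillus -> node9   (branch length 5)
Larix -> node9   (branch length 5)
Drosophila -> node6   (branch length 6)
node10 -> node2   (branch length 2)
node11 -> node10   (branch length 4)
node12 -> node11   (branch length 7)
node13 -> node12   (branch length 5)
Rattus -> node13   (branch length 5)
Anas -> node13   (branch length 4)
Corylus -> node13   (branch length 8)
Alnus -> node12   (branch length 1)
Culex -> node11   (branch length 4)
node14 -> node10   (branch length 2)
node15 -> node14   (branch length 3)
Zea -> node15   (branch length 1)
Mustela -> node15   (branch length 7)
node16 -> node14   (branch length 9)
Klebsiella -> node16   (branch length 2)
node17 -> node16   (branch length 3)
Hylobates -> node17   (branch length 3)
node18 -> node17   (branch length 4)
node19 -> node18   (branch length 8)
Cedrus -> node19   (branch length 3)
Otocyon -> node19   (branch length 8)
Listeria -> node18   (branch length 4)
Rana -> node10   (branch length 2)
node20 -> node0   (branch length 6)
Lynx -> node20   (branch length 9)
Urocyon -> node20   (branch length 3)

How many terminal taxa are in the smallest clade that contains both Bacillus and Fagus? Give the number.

The MRCA of Bacillus and Fagus is the node subtending (((Danio,Fagus),Gulo),(((Tremarctos,Gasterosteus),(Bacillus,Larix)),Drosophila)).
That clade contains 8 terminal taxa: Bacillus, Danio, Drosophila, Fagus, Gasterosteus, Gulo, Larix, Tremarctos.

8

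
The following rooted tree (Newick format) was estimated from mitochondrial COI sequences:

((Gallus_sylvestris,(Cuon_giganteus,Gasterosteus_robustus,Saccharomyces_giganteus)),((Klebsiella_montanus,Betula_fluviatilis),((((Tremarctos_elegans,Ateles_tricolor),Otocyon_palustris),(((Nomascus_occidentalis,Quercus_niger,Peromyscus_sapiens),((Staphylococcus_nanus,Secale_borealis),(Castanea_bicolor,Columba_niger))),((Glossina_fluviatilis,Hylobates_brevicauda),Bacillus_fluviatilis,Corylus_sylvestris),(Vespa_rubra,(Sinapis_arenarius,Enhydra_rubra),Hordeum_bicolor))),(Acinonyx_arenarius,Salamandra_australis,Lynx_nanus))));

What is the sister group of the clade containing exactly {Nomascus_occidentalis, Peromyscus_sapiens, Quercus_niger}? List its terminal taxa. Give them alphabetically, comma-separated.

Castanea_bicolor, Columba_niger, Secale_borealis, Staphylococcus_nanus

The clade containing exactly {Nomascus_occidentalis, Peromyscus_sapiens, Quercus_niger} attaches to the tree at the node subtending ((Nomascus_occidentalis,Quercus_niger,Peromyscus_sapiens),((Staphylococcus_nanus,Secale_borealis),(Castanea_bicolor,Columba_niger))).
The other lineage descending from that same node — the sister group — is ((Staphylococcus_nanus,Secale_borealis),(Castanea_bicolor,Columba_niger)); its 4 tips in alphabetical order are the answer.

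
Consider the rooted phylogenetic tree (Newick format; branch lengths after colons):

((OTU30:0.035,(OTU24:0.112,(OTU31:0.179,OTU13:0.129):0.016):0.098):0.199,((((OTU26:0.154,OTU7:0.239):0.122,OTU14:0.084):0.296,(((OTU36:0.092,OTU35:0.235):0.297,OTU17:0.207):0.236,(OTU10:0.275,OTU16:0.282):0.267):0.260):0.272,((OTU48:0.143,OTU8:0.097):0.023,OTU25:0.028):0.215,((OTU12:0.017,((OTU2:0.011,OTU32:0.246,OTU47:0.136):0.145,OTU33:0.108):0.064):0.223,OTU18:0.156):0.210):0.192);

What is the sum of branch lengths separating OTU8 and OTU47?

1.113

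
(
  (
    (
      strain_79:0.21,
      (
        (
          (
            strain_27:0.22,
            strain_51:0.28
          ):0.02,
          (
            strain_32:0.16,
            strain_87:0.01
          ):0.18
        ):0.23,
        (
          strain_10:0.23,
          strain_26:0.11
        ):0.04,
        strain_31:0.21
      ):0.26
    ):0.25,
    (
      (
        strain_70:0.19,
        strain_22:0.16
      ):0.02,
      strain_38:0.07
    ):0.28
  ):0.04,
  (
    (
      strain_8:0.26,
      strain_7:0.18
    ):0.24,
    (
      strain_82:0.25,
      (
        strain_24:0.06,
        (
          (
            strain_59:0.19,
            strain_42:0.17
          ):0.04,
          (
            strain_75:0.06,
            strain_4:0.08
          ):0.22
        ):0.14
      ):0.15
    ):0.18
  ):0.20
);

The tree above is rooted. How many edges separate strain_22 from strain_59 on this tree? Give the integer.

10

The MRCA of strain_22 and strain_59 is the root of the tree.
From strain_22 up to that node: 4 branches. From strain_59 up to the same node: 6 branches. Total: 4 + 6 = 10.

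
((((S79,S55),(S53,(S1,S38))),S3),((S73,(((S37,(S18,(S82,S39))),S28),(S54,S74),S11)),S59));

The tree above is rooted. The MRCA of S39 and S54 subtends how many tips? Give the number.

8

The MRCA of S39 and S54 is the node subtending (((S37,(S18,(S82,S39))),S28),(S54,S74),S11).
That clade contains 8 terminal taxa: S11, S18, S28, S37, S39, S54, S74, S82.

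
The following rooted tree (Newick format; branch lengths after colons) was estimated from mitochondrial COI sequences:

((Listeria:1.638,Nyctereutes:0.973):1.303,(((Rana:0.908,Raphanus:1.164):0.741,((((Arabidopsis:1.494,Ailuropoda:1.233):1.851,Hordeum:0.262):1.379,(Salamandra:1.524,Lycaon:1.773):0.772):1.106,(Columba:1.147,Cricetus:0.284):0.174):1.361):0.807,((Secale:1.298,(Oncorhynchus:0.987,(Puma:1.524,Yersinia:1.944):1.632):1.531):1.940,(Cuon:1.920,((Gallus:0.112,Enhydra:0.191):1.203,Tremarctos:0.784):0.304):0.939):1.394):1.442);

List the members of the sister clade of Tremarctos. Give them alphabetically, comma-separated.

Enhydra, Gallus

Tremarctos attaches to the tree at the node subtending ((Gallus,Enhydra),Tremarctos).
The other lineage descending from that same node — the sister group — is (Gallus,Enhydra); its 2 tips in alphabetical order are the answer.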